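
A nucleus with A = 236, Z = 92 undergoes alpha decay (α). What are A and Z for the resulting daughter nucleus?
Daughter: A = 232, Z = 90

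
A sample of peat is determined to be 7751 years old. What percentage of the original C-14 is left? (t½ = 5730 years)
N/N₀ = (1/2)^(t/t½) = 0.3916 = 39.2%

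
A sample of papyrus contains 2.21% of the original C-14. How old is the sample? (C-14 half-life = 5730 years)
Age = t½ × log₂(1/ratio) = 31510 years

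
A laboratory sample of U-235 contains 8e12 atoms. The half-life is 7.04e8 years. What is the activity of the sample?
A = λN = 7877 decays/year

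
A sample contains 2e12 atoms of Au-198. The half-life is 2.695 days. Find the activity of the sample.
A = λN = 5.144e11 decays/day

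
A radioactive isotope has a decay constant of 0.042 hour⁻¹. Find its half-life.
t½ = ln(2)/λ = 16.5 hours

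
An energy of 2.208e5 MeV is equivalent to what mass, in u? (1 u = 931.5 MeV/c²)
m = E/c² = 237 u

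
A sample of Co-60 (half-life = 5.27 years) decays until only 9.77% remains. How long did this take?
t = t½ × log₂(N₀/N) = 17.68 years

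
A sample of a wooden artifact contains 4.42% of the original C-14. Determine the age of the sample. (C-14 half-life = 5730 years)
Age = t½ × log₂(1/ratio) = 25780 years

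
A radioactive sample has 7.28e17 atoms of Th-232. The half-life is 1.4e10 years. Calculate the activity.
A = λN = 3.604e7 decays/year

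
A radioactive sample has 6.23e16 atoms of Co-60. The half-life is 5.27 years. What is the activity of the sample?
A = λN = 8.194e15 decays/year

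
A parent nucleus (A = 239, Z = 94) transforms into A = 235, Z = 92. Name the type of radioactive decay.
ΔA = -4, ΔZ = -2 ⇒ alpha decay (α)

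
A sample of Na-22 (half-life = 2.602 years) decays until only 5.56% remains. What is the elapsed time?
t = t½ × log₂(N₀/N) = 10.85 years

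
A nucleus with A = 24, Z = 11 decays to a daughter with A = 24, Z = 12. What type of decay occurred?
ΔA = 0, ΔZ = +1 ⇒ beta-minus decay (β⁻)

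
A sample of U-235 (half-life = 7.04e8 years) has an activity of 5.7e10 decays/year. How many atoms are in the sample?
N = A/λ = 5.789e19 atoms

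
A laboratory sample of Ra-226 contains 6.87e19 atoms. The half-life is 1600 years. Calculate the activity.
A = λN = 2.976e16 decays/year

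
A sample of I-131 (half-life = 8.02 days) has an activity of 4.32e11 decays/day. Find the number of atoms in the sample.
N = A/λ = 4.998e12 atoms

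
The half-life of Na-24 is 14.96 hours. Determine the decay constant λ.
λ = ln(2)/t½ = 0.04633 hour⁻¹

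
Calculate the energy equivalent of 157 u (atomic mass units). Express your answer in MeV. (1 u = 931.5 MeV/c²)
E = mc² = 1.462e5 MeV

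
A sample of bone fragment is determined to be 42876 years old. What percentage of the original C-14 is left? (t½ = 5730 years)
N/N₀ = (1/2)^(t/t½) = 0.005591 = 0.559%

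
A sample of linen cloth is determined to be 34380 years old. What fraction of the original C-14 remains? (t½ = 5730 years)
N/N₀ = (1/2)^(t/t½) = 0.01562 = 1.56%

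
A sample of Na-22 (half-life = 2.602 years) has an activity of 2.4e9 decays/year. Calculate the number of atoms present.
N = A/λ = 9.009e9 atoms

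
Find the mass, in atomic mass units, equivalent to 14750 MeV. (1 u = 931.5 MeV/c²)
m = E/c² = 15.83 u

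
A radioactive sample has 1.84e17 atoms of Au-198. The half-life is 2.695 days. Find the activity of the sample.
A = λN = 4.732e16 decays/day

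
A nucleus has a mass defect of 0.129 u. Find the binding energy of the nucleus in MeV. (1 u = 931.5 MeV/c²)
B.E. = Δm × 931.5 = 120.2 MeV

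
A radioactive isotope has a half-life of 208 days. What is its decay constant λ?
λ = ln(2)/t½ = 0.003332 day⁻¹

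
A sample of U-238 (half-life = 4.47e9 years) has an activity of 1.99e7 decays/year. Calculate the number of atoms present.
N = A/λ = 1.283e17 atoms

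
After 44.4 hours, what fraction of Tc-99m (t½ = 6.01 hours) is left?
N/N₀ = (1/2)^(t/t½) = 0.005972 = 0.597%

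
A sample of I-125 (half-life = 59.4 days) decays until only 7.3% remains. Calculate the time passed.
t = t½ × log₂(N₀/N) = 224.3 days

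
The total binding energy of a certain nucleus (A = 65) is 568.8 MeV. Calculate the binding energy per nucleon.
B.E./A = 568.8/65 = 8.751 MeV/nucleon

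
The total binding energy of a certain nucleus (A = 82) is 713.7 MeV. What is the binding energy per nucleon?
B.E./A = 713.7/82 = 8.704 MeV/nucleon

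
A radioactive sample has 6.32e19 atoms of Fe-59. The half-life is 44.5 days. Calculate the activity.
A = λN = 9.844e17 decays/day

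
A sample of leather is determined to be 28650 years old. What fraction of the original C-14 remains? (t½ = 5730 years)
N/N₀ = (1/2)^(t/t½) = 0.03125 = 3.12%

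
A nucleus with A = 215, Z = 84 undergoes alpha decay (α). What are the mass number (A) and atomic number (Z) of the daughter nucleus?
Daughter: A = 211, Z = 82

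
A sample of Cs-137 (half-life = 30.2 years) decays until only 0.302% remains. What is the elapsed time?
t = t½ × log₂(N₀/N) = 252.8 years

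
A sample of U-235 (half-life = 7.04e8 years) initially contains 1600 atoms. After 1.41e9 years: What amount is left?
N = N₀(1/2)^(t/t½) = 399.2 atoms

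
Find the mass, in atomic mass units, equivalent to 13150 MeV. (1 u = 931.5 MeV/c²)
m = E/c² = 14.12 u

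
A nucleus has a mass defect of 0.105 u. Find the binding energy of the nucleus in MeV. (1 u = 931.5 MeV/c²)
B.E. = Δm × 931.5 = 97.81 MeV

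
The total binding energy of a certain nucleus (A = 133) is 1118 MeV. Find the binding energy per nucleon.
B.E./A = 1118/133 = 8.406 MeV/nucleon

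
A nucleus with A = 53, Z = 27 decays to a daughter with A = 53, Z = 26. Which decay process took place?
ΔA = 0, ΔZ = -1 ⇒ beta-plus decay (β⁺) or electron capture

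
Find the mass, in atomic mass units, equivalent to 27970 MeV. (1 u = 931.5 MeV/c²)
m = E/c² = 30.03 u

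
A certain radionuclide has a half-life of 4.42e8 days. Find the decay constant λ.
λ = ln(2)/t½ = 1.568e-9 day⁻¹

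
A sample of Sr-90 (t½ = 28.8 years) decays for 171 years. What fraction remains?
N/N₀ = (1/2)^(t/t½) = 0.01632 = 1.63%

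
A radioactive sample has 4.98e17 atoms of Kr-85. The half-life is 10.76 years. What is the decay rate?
A = λN = 3.208e16 decays/year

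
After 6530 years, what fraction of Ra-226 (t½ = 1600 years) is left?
N/N₀ = (1/2)^(t/t½) = 0.05908 = 5.91%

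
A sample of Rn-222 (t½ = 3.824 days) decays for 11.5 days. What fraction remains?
N/N₀ = (1/2)^(t/t½) = 0.1244 = 12.4%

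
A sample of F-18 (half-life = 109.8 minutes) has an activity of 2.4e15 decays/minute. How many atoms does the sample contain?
N = A/λ = 3.802e17 atoms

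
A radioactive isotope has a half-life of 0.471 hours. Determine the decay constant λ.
λ = ln(2)/t½ = 1.472 hour⁻¹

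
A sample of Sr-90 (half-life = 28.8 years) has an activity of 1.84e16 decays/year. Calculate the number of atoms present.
N = A/λ = 7.645e17 atoms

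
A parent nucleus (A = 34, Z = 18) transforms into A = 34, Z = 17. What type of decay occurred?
ΔA = 0, ΔZ = -1 ⇒ beta-plus decay (β⁺) or electron capture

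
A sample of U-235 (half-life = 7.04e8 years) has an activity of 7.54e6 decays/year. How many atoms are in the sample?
N = A/λ = 7.658e15 atoms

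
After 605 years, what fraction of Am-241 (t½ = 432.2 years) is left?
N/N₀ = (1/2)^(t/t½) = 0.379 = 37.9%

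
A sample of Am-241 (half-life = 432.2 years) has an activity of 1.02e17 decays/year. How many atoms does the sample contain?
N = A/λ = 6.36e19 atoms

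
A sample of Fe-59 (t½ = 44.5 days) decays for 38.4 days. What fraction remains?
N/N₀ = (1/2)^(t/t½) = 0.5498 = 55%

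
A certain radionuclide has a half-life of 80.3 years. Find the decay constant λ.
λ = ln(2)/t½ = 0.008632 year⁻¹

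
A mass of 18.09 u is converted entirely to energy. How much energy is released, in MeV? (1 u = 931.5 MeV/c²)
E = mc² = 16850 MeV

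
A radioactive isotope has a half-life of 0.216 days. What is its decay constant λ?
λ = ln(2)/t½ = 3.209 day⁻¹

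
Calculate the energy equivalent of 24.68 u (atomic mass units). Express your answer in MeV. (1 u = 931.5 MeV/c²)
E = mc² = 22990 MeV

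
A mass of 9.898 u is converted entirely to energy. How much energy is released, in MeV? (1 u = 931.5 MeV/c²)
E = mc² = 9220 MeV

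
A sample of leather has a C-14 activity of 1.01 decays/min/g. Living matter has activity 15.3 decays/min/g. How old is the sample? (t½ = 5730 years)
Age = t½ × log₂(A₀/A) = 22470 years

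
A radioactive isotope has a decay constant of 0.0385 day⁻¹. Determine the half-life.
t½ = ln(2)/λ = 18 days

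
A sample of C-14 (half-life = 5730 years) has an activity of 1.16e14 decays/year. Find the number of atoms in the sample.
N = A/λ = 9.589e17 atoms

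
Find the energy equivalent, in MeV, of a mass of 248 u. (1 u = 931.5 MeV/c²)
E = mc² = 2.31e5 MeV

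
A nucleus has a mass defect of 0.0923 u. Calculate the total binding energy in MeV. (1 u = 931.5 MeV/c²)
B.E. = Δm × 931.5 = 85.98 MeV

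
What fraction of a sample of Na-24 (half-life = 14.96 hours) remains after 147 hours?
N/N₀ = (1/2)^(t/t½) = 0.001102 = 0.11%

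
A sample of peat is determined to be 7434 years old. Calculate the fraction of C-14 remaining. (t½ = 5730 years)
N/N₀ = (1/2)^(t/t½) = 0.4069 = 40.7%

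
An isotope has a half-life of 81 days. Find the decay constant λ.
λ = ln(2)/t½ = 0.008557 day⁻¹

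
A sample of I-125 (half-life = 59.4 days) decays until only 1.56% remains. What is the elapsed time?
t = t½ × log₂(N₀/N) = 356.5 days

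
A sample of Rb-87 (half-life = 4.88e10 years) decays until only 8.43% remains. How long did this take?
t = t½ × log₂(N₀/N) = 1.741e11 years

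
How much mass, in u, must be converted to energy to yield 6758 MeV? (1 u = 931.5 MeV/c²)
m = E/c² = 7.255 u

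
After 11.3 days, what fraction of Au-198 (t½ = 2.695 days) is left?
N/N₀ = (1/2)^(t/t½) = 0.05468 = 5.47%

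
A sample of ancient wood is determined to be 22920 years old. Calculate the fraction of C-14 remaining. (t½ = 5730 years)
N/N₀ = (1/2)^(t/t½) = 0.0625 = 6.25%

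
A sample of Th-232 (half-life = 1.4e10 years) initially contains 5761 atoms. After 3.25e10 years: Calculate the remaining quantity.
N = N₀(1/2)^(t/t½) = 1153 atoms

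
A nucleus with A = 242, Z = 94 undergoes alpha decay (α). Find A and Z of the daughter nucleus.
Daughter: A = 238, Z = 92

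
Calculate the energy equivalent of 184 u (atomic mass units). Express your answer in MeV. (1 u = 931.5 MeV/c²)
E = mc² = 1.714e5 MeV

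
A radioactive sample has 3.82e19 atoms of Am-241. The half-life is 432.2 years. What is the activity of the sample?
A = λN = 6.126e16 decays/year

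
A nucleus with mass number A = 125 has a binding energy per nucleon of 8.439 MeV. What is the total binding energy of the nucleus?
B.E. = 8.439 × 125 = 1055 MeV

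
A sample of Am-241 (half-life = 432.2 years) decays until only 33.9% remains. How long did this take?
t = t½ × log₂(N₀/N) = 674.5 years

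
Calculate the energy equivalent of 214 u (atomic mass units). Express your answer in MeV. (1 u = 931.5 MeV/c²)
E = mc² = 1.993e5 MeV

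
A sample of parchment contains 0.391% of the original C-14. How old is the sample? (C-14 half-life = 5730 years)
Age = t½ × log₂(1/ratio) = 45830 years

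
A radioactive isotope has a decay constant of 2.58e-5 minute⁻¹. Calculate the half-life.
t½ = ln(2)/λ = 26870 minutes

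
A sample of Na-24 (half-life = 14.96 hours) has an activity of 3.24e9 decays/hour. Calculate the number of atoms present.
N = A/λ = 6.993e10 atoms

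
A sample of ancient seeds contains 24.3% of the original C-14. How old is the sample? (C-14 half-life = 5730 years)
Age = t½ × log₂(1/ratio) = 11690 years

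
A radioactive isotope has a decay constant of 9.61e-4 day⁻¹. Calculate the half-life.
t½ = ln(2)/λ = 721.3 days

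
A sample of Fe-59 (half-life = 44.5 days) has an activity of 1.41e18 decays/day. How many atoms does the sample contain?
N = A/λ = 9.052e19 atoms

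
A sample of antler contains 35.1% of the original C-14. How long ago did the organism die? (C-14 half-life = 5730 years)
Age = t½ × log₂(1/ratio) = 8655 years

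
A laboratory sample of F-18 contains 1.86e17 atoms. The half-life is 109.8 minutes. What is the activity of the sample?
A = λN = 1.174e15 decays/minute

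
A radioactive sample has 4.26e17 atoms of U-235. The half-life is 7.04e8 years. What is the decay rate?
A = λN = 4.194e8 decays/year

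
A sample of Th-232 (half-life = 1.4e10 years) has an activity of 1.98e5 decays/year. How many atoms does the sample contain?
N = A/λ = 3.999e15 atoms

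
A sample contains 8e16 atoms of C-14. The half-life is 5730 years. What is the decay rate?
A = λN = 9.677e12 decays/year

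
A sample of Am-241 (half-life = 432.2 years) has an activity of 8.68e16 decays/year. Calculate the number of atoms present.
N = A/λ = 5.412e19 atoms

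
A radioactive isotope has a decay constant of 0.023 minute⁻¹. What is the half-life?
t½ = ln(2)/λ = 30.14 minutes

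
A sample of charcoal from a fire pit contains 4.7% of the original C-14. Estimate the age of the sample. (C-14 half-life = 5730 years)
Age = t½ × log₂(1/ratio) = 25280 years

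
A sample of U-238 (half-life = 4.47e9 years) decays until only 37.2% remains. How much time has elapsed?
t = t½ × log₂(N₀/N) = 6.377e9 years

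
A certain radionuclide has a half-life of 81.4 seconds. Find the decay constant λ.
λ = ln(2)/t½ = 0.008515 second⁻¹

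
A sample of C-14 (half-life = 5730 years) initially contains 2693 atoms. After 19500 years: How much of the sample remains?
N = N₀(1/2)^(t/t½) = 254.6 atoms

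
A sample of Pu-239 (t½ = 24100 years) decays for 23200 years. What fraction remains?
N/N₀ = (1/2)^(t/t½) = 0.5131 = 51.3%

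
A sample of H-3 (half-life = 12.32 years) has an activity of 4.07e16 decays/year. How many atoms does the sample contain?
N = A/λ = 7.234e17 atoms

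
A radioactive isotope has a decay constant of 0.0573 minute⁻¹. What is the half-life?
t½ = ln(2)/λ = 12.1 minutes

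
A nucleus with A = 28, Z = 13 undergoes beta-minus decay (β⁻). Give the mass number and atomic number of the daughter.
Daughter: A = 28, Z = 14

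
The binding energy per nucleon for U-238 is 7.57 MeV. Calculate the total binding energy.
B.E. = 7.57 × 238 = 1802 MeV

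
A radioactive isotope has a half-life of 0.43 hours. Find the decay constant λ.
λ = ln(2)/t½ = 1.612 hour⁻¹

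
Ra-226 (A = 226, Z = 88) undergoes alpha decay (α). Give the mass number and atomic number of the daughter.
Daughter: A = 222, Z = 86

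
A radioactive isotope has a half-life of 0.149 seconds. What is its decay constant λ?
λ = ln(2)/t½ = 4.652 second⁻¹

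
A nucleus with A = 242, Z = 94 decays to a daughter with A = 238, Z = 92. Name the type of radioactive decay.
ΔA = -4, ΔZ = -2 ⇒ alpha decay (α)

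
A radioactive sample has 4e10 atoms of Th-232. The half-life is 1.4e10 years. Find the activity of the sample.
A = λN = 1.98 decays/year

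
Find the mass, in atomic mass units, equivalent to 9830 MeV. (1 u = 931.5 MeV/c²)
m = E/c² = 10.55 u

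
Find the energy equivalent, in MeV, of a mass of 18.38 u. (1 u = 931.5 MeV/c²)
E = mc² = 17120 MeV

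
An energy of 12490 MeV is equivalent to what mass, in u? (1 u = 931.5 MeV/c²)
m = E/c² = 13.41 u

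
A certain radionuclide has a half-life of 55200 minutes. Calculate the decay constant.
λ = ln(2)/t½ = 1.256e-5 minute⁻¹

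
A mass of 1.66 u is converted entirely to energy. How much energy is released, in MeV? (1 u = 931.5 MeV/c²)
E = mc² = 1546 MeV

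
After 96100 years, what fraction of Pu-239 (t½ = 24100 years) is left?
N/N₀ = (1/2)^(t/t½) = 0.06304 = 6.3%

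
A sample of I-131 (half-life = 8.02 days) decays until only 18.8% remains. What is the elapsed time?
t = t½ × log₂(N₀/N) = 19.34 days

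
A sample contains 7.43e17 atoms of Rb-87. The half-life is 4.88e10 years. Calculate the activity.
A = λN = 1.055e7 decays/year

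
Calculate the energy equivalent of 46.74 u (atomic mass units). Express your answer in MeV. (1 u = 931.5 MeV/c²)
E = mc² = 43540 MeV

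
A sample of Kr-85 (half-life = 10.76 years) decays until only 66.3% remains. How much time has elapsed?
t = t½ × log₂(N₀/N) = 6.38 years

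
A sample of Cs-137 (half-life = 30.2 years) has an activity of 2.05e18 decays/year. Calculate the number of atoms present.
N = A/λ = 8.932e19 atoms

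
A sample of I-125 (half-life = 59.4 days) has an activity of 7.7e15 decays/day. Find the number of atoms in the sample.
N = A/λ = 6.599e17 atoms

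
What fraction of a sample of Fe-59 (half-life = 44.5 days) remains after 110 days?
N/N₀ = (1/2)^(t/t½) = 0.1803 = 18%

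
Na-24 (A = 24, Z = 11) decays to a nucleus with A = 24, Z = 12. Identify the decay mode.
ΔA = 0, ΔZ = +1 ⇒ beta-minus decay (β⁻)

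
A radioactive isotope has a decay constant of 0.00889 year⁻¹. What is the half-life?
t½ = ln(2)/λ = 77.97 years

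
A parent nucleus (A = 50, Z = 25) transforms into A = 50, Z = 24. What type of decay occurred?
ΔA = 0, ΔZ = -1 ⇒ beta-plus decay (β⁺) or electron capture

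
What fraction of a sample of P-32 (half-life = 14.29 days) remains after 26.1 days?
N/N₀ = (1/2)^(t/t½) = 0.282 = 28.2%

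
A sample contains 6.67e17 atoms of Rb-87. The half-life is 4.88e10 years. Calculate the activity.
A = λN = 9.474e6 decays/year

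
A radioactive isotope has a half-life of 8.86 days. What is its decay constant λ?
λ = ln(2)/t½ = 0.07823 day⁻¹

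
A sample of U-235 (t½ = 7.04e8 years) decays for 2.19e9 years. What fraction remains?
N/N₀ = (1/2)^(t/t½) = 0.1158 = 11.6%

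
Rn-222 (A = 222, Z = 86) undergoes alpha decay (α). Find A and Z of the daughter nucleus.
Daughter: A = 218, Z = 84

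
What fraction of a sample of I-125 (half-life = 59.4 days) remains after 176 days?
N/N₀ = (1/2)^(t/t½) = 0.1283 = 12.8%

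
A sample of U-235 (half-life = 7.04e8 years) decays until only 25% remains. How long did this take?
t = t½ × log₂(N₀/N) = 1.408e9 years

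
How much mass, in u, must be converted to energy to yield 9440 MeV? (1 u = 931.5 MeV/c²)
m = E/c² = 10.13 u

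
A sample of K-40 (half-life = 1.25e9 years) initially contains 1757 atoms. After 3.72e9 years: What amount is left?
N = N₀(1/2)^(t/t½) = 223.3 atoms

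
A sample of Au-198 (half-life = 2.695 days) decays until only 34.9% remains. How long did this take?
t = t½ × log₂(N₀/N) = 4.093 days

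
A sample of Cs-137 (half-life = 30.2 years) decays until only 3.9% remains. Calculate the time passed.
t = t½ × log₂(N₀/N) = 141.3 years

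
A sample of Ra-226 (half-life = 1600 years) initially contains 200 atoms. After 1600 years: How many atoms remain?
N = N₀(1/2)^(t/t½) = 100 atoms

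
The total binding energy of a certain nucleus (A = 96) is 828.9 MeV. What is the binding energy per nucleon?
B.E./A = 828.9/96 = 8.634 MeV/nucleon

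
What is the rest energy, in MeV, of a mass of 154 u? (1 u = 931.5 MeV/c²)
E = mc² = 1.435e5 MeV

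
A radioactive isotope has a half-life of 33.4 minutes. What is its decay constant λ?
λ = ln(2)/t½ = 0.02075 minute⁻¹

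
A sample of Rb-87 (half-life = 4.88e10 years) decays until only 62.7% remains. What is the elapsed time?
t = t½ × log₂(N₀/N) = 3.286e10 years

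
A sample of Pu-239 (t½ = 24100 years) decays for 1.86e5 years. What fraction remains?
N/N₀ = (1/2)^(t/t½) = 0.00475 = 0.475%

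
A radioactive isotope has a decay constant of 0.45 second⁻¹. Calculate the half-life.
t½ = ln(2)/λ = 1.54 seconds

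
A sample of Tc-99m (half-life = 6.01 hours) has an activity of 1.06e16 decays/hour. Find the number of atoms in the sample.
N = A/λ = 9.191e16 atoms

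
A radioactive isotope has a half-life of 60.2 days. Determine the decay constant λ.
λ = ln(2)/t½ = 0.01151 day⁻¹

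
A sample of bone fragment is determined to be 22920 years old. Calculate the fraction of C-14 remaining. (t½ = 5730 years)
N/N₀ = (1/2)^(t/t½) = 0.0625 = 6.25%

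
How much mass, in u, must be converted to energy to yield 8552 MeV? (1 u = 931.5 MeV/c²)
m = E/c² = 9.181 u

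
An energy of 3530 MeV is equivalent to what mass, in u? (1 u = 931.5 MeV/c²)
m = E/c² = 3.79 u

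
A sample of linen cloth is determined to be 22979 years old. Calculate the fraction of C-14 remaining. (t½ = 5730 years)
N/N₀ = (1/2)^(t/t½) = 0.06206 = 6.21%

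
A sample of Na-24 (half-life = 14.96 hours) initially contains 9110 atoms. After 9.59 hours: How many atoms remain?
N = N₀(1/2)^(t/t½) = 5842 atoms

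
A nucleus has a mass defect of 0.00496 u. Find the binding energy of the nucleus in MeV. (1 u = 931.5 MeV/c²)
B.E. = Δm × 931.5 = 4.62 MeV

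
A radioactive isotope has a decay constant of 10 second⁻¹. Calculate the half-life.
t½ = ln(2)/λ = 0.06931 seconds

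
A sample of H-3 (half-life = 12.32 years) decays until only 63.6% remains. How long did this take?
t = t½ × log₂(N₀/N) = 8.044 years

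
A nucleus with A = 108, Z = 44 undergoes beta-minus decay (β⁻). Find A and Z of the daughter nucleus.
Daughter: A = 108, Z = 45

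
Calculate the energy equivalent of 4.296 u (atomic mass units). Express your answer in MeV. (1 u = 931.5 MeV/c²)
E = mc² = 4002 MeV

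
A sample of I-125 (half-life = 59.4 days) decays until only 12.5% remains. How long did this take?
t = t½ × log₂(N₀/N) = 178.2 days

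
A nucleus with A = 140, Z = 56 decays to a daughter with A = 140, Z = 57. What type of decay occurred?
ΔA = 0, ΔZ = +1 ⇒ beta-minus decay (β⁻)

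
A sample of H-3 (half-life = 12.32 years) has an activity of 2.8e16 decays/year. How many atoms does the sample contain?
N = A/λ = 4.977e17 atoms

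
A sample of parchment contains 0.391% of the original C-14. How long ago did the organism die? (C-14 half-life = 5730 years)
Age = t½ × log₂(1/ratio) = 45830 years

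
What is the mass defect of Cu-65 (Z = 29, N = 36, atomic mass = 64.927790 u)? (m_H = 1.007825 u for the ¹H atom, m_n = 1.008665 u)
Δm = Z·m_H + N·m_n − M = 0.6111 u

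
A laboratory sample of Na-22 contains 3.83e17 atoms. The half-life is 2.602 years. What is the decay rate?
A = λN = 1.02e17 decays/year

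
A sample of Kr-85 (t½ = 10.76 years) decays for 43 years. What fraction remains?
N/N₀ = (1/2)^(t/t½) = 0.06266 = 6.27%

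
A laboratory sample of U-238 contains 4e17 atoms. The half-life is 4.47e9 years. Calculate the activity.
A = λN = 6.203e7 decays/year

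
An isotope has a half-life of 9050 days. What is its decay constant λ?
λ = ln(2)/t½ = 7.659e-5 day⁻¹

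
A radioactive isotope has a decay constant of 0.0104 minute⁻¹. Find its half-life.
t½ = ln(2)/λ = 66.65 minutes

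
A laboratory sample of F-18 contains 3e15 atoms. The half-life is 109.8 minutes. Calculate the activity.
A = λN = 1.894e13 decays/minute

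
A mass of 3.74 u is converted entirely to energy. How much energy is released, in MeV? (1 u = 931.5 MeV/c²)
E = mc² = 3484 MeV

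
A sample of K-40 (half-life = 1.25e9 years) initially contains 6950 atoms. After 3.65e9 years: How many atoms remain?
N = N₀(1/2)^(t/t½) = 918.3 atoms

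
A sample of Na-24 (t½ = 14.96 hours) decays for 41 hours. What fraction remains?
N/N₀ = (1/2)^(t/t½) = 0.1496 = 15%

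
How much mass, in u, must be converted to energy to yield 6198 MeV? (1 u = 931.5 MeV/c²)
m = E/c² = 6.654 u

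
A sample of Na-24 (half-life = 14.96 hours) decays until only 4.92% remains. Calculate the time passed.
t = t½ × log₂(N₀/N) = 65 hours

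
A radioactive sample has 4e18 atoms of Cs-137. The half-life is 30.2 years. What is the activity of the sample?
A = λN = 9.181e16 decays/year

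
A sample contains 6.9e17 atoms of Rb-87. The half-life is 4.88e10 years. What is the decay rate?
A = λN = 9.801e6 decays/year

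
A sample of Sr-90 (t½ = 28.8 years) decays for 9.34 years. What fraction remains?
N/N₀ = (1/2)^(t/t½) = 0.7987 = 79.9%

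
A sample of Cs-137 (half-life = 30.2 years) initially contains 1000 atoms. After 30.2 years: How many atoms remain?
N = N₀(1/2)^(t/t½) = 500 atoms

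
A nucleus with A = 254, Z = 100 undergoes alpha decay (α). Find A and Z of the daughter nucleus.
Daughter: A = 250, Z = 98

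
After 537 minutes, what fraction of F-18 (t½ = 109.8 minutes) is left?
N/N₀ = (1/2)^(t/t½) = 0.03371 = 3.37%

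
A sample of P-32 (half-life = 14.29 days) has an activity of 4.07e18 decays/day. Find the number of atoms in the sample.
N = A/λ = 8.391e19 atoms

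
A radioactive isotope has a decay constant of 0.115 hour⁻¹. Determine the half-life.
t½ = ln(2)/λ = 6.027 hours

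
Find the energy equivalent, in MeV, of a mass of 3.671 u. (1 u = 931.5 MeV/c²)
E = mc² = 3420 MeV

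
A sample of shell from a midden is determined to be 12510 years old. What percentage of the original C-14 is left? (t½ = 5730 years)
N/N₀ = (1/2)^(t/t½) = 0.2202 = 22%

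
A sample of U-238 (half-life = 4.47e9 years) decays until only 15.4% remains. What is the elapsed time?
t = t½ × log₂(N₀/N) = 1.206e10 years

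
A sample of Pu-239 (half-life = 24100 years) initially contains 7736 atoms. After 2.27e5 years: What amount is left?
N = N₀(1/2)^(t/t½) = 11.3 atoms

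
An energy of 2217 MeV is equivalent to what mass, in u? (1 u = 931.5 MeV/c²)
m = E/c² = 2.38 u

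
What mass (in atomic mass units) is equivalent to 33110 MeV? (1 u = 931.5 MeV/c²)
m = E/c² = 35.54 u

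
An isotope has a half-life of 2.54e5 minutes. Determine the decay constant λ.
λ = ln(2)/t½ = 2.729e-6 minute⁻¹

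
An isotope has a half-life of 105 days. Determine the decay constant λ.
λ = ln(2)/t½ = 0.006601 day⁻¹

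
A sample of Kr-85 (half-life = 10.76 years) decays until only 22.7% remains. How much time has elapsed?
t = t½ × log₂(N₀/N) = 23.02 years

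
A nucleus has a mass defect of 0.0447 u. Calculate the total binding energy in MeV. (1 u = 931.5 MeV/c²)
B.E. = Δm × 931.5 = 41.64 MeV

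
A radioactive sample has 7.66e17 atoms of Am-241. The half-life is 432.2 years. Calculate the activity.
A = λN = 1.228e15 decays/year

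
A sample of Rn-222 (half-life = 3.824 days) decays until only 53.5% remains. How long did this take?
t = t½ × log₂(N₀/N) = 3.451 days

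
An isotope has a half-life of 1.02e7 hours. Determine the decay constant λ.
λ = ln(2)/t½ = 6.796e-8 hour⁻¹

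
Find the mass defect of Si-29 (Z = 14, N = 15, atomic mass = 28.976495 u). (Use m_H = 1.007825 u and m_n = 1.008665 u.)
Δm = Z·m_H + N·m_n − M = 0.263 u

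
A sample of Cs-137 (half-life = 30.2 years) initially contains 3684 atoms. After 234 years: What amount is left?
N = N₀(1/2)^(t/t½) = 17.13 atoms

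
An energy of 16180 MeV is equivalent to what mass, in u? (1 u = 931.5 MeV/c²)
m = E/c² = 17.37 u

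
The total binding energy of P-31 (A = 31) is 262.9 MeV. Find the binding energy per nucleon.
B.E./A = 262.9/31 = 8.481 MeV/nucleon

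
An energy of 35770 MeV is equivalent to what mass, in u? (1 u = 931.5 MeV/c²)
m = E/c² = 38.4 u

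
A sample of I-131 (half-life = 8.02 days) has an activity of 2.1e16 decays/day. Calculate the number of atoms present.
N = A/λ = 2.43e17 atoms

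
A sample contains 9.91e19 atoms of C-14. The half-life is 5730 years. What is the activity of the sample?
A = λN = 1.199e16 decays/year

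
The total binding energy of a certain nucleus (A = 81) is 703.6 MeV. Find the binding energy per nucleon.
B.E./A = 703.6/81 = 8.686 MeV/nucleon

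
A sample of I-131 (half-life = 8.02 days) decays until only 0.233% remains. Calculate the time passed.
t = t½ × log₂(N₀/N) = 70.14 days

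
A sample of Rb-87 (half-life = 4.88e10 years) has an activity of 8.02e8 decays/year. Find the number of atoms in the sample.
N = A/λ = 5.646e19 atoms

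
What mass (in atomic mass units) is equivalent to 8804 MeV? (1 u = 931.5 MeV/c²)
m = E/c² = 9.451 u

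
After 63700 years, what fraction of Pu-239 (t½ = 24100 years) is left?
N/N₀ = (1/2)^(t/t½) = 0.1601 = 16%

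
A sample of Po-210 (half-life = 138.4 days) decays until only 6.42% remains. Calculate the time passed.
t = t½ × log₂(N₀/N) = 548.2 days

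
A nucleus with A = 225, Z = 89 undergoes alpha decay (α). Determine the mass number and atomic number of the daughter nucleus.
Daughter: A = 221, Z = 87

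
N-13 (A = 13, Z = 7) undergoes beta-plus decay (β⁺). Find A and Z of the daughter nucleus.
Daughter: A = 13, Z = 6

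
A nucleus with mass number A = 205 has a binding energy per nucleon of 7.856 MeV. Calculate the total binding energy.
B.E. = 7.856 × 205 = 1610 MeV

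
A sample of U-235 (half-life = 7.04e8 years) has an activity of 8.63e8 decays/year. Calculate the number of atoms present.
N = A/λ = 8.765e17 atoms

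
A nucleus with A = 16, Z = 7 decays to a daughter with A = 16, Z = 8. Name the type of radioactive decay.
ΔA = 0, ΔZ = +1 ⇒ beta-minus decay (β⁻)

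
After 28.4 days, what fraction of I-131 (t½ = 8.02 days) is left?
N/N₀ = (1/2)^(t/t½) = 0.0859 = 8.59%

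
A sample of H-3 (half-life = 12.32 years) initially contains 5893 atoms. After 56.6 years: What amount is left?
N = N₀(1/2)^(t/t½) = 244 atoms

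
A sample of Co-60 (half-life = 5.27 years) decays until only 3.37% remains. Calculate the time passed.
t = t½ × log₂(N₀/N) = 25.78 years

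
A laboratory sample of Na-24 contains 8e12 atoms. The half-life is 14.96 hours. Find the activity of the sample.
A = λN = 3.707e11 decays/hour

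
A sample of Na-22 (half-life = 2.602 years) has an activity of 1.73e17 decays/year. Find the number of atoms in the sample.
N = A/λ = 6.494e17 atoms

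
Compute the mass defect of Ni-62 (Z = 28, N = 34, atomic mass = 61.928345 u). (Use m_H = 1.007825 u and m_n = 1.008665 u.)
Δm = Z·m_H + N·m_n − M = 0.5854 u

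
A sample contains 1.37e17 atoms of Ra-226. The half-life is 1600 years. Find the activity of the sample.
A = λN = 5.935e13 decays/year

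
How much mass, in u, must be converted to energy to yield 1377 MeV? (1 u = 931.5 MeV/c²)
m = E/c² = 1.478 u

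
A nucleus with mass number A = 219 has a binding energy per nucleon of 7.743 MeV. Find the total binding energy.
B.E. = 7.743 × 219 = 1696 MeV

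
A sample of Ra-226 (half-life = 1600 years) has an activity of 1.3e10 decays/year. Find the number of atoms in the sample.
N = A/λ = 3.001e13 atoms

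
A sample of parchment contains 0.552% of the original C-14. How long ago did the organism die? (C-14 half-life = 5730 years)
Age = t½ × log₂(1/ratio) = 42980 years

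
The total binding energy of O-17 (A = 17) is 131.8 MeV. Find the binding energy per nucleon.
B.E./A = 131.8/17 = 7.753 MeV/nucleon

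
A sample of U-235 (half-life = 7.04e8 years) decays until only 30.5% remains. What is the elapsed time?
t = t½ × log₂(N₀/N) = 1.206e9 years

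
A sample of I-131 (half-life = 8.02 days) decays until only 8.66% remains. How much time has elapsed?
t = t½ × log₂(N₀/N) = 28.31 days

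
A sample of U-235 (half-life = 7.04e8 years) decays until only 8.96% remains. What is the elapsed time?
t = t½ × log₂(N₀/N) = 2.45e9 years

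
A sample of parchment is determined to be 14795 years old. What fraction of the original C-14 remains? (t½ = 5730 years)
N/N₀ = (1/2)^(t/t½) = 0.167 = 16.7%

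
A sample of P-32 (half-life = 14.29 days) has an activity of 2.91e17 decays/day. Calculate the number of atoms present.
N = A/λ = 5.999e18 atoms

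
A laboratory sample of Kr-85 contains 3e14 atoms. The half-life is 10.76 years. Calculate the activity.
A = λN = 1.933e13 decays/year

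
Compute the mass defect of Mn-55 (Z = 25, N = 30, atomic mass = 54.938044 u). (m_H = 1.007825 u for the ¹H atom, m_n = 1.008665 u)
Δm = Z·m_H + N·m_n − M = 0.5175 u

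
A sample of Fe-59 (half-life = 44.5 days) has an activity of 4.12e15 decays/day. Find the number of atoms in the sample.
N = A/λ = 2.645e17 atoms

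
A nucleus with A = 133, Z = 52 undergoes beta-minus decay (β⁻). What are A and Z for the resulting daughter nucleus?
Daughter: A = 133, Z = 53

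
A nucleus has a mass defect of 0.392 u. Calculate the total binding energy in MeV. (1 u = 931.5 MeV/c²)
B.E. = Δm × 931.5 = 365.1 MeV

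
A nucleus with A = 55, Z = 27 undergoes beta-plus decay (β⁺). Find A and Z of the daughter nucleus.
Daughter: A = 55, Z = 26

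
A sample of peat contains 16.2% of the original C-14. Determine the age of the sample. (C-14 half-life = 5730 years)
Age = t½ × log₂(1/ratio) = 15050 years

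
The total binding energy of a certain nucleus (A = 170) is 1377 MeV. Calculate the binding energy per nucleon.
B.E./A = 1377/170 = 8.1 MeV/nucleon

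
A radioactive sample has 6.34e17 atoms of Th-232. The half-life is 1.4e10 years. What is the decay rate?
A = λN = 3.139e7 decays/year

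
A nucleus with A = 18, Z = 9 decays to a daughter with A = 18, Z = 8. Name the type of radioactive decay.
ΔA = 0, ΔZ = -1 ⇒ beta-plus decay (β⁺) or electron capture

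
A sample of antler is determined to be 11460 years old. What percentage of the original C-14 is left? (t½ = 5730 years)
N/N₀ = (1/2)^(t/t½) = 0.25 = 25%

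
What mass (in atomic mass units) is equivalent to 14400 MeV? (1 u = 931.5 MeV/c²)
m = E/c² = 15.46 u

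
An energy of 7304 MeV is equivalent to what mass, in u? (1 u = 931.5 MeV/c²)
m = E/c² = 7.841 u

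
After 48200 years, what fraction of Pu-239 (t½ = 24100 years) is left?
N/N₀ = (1/2)^(t/t½) = 0.25 = 25%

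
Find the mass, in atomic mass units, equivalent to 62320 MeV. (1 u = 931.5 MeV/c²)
m = E/c² = 66.9 u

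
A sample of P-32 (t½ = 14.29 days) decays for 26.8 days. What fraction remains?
N/N₀ = (1/2)^(t/t½) = 0.2725 = 27.3%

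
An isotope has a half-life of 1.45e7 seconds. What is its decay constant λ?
λ = ln(2)/t½ = 4.78e-8 second⁻¹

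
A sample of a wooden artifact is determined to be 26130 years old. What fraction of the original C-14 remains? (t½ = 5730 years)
N/N₀ = (1/2)^(t/t½) = 0.04239 = 4.24%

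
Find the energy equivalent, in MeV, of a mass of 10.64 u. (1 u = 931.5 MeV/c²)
E = mc² = 9911 MeV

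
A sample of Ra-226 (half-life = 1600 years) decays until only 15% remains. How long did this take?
t = t½ × log₂(N₀/N) = 4379 years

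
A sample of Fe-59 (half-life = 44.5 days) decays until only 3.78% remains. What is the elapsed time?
t = t½ × log₂(N₀/N) = 210.3 days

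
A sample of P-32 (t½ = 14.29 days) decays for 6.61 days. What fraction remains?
N/N₀ = (1/2)^(t/t½) = 0.7257 = 72.6%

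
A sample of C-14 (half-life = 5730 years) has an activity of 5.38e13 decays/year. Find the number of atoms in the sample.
N = A/λ = 4.447e17 atoms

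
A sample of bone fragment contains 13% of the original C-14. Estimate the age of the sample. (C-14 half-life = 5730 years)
Age = t½ × log₂(1/ratio) = 16870 years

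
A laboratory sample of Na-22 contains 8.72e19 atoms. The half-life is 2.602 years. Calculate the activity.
A = λN = 2.323e19 decays/year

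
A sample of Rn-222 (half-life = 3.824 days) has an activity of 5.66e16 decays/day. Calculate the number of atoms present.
N = A/λ = 3.123e17 atoms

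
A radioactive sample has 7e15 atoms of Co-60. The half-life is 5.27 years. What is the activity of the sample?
A = λN = 9.207e14 decays/year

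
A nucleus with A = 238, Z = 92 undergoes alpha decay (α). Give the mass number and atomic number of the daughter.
Daughter: A = 234, Z = 90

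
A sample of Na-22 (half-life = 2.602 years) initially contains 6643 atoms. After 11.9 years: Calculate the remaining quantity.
N = N₀(1/2)^(t/t½) = 279 atoms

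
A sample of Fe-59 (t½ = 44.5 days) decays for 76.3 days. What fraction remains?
N/N₀ = (1/2)^(t/t½) = 0.3047 = 30.5%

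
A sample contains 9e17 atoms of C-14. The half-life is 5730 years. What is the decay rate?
A = λN = 1.089e14 decays/year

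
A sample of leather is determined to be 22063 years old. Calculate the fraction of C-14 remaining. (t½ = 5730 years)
N/N₀ = (1/2)^(t/t½) = 0.06933 = 6.93%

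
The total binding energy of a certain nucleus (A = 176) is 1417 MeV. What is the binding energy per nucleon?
B.E./A = 1417/176 = 8.051 MeV/nucleon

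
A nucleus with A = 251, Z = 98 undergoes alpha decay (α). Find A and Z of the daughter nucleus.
Daughter: A = 247, Z = 96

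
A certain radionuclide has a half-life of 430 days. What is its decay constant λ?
λ = ln(2)/t½ = 0.001612 day⁻¹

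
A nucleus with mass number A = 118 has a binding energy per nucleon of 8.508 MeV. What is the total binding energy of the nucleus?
B.E. = 8.508 × 118 = 1004 MeV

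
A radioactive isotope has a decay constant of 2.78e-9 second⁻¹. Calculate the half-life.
t½ = ln(2)/λ = 2.493e8 seconds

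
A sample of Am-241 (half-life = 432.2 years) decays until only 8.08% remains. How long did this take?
t = t½ × log₂(N₀/N) = 1569 years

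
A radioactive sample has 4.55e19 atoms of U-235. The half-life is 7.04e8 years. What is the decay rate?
A = λN = 4.48e10 decays/year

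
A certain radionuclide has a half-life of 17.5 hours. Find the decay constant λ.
λ = ln(2)/t½ = 0.03961 hour⁻¹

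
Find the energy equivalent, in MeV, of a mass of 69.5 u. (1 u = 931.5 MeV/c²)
E = mc² = 64740 MeV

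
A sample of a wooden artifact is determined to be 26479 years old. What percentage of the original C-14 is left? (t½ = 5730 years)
N/N₀ = (1/2)^(t/t½) = 0.04064 = 4.06%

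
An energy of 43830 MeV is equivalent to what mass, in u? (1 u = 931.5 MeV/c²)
m = E/c² = 47.05 u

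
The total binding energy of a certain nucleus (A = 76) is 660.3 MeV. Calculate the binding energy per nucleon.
B.E./A = 660.3/76 = 8.688 MeV/nucleon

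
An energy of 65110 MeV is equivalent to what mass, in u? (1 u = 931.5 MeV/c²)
m = E/c² = 69.9 u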